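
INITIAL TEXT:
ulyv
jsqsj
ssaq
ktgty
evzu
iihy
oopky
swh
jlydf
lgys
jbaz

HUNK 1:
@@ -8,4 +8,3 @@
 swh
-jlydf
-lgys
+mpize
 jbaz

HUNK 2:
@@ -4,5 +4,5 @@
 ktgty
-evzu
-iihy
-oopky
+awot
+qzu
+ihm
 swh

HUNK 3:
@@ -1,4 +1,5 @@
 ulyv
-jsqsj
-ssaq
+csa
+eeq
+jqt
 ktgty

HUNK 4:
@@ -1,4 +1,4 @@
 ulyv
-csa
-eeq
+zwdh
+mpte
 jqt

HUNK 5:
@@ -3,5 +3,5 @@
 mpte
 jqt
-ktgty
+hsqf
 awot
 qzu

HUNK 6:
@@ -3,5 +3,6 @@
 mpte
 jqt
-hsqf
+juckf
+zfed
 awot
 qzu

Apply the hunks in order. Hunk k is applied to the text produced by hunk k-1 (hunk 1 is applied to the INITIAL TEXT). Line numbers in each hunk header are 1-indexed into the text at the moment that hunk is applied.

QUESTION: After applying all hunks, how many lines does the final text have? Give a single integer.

Hunk 1: at line 8 remove [jlydf,lgys] add [mpize] -> 10 lines: ulyv jsqsj ssaq ktgty evzu iihy oopky swh mpize jbaz
Hunk 2: at line 4 remove [evzu,iihy,oopky] add [awot,qzu,ihm] -> 10 lines: ulyv jsqsj ssaq ktgty awot qzu ihm swh mpize jbaz
Hunk 3: at line 1 remove [jsqsj,ssaq] add [csa,eeq,jqt] -> 11 lines: ulyv csa eeq jqt ktgty awot qzu ihm swh mpize jbaz
Hunk 4: at line 1 remove [csa,eeq] add [zwdh,mpte] -> 11 lines: ulyv zwdh mpte jqt ktgty awot qzu ihm swh mpize jbaz
Hunk 5: at line 3 remove [ktgty] add [hsqf] -> 11 lines: ulyv zwdh mpte jqt hsqf awot qzu ihm swh mpize jbaz
Hunk 6: at line 3 remove [hsqf] add [juckf,zfed] -> 12 lines: ulyv zwdh mpte jqt juckf zfed awot qzu ihm swh mpize jbaz
Final line count: 12

Answer: 12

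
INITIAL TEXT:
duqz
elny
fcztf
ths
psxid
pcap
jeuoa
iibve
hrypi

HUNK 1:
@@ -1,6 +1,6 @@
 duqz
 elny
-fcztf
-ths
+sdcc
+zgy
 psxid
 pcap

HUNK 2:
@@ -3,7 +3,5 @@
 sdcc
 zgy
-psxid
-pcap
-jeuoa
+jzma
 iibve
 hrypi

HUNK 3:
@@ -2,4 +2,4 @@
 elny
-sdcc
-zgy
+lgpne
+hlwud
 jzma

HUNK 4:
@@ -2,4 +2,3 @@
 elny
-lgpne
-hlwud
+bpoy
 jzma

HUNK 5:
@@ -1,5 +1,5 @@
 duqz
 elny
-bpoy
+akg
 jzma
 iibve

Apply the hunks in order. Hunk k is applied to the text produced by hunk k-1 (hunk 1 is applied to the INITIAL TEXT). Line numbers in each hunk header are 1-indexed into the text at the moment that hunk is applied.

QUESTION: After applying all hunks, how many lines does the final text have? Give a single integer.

Hunk 1: at line 1 remove [fcztf,ths] add [sdcc,zgy] -> 9 lines: duqz elny sdcc zgy psxid pcap jeuoa iibve hrypi
Hunk 2: at line 3 remove [psxid,pcap,jeuoa] add [jzma] -> 7 lines: duqz elny sdcc zgy jzma iibve hrypi
Hunk 3: at line 2 remove [sdcc,zgy] add [lgpne,hlwud] -> 7 lines: duqz elny lgpne hlwud jzma iibve hrypi
Hunk 4: at line 2 remove [lgpne,hlwud] add [bpoy] -> 6 lines: duqz elny bpoy jzma iibve hrypi
Hunk 5: at line 1 remove [bpoy] add [akg] -> 6 lines: duqz elny akg jzma iibve hrypi
Final line count: 6

Answer: 6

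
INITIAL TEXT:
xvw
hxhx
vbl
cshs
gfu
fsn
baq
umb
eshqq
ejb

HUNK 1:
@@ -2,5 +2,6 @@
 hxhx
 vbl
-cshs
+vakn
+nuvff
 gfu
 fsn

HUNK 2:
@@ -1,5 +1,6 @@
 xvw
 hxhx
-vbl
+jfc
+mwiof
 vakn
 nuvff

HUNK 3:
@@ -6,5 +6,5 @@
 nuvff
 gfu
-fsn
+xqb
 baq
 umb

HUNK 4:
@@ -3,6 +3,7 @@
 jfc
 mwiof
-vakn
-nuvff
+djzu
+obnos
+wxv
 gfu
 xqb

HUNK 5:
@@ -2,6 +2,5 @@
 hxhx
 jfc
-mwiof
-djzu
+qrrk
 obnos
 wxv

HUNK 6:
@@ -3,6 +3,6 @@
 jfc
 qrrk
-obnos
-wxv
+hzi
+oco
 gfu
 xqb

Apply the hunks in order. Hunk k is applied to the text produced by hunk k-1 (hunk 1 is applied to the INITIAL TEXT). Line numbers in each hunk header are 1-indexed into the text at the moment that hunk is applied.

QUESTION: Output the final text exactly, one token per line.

Answer: xvw
hxhx
jfc
qrrk
hzi
oco
gfu
xqb
baq
umb
eshqq
ejb

Derivation:
Hunk 1: at line 2 remove [cshs] add [vakn,nuvff] -> 11 lines: xvw hxhx vbl vakn nuvff gfu fsn baq umb eshqq ejb
Hunk 2: at line 1 remove [vbl] add [jfc,mwiof] -> 12 lines: xvw hxhx jfc mwiof vakn nuvff gfu fsn baq umb eshqq ejb
Hunk 3: at line 6 remove [fsn] add [xqb] -> 12 lines: xvw hxhx jfc mwiof vakn nuvff gfu xqb baq umb eshqq ejb
Hunk 4: at line 3 remove [vakn,nuvff] add [djzu,obnos,wxv] -> 13 lines: xvw hxhx jfc mwiof djzu obnos wxv gfu xqb baq umb eshqq ejb
Hunk 5: at line 2 remove [mwiof,djzu] add [qrrk] -> 12 lines: xvw hxhx jfc qrrk obnos wxv gfu xqb baq umb eshqq ejb
Hunk 6: at line 3 remove [obnos,wxv] add [hzi,oco] -> 12 lines: xvw hxhx jfc qrrk hzi oco gfu xqb baq umb eshqq ejb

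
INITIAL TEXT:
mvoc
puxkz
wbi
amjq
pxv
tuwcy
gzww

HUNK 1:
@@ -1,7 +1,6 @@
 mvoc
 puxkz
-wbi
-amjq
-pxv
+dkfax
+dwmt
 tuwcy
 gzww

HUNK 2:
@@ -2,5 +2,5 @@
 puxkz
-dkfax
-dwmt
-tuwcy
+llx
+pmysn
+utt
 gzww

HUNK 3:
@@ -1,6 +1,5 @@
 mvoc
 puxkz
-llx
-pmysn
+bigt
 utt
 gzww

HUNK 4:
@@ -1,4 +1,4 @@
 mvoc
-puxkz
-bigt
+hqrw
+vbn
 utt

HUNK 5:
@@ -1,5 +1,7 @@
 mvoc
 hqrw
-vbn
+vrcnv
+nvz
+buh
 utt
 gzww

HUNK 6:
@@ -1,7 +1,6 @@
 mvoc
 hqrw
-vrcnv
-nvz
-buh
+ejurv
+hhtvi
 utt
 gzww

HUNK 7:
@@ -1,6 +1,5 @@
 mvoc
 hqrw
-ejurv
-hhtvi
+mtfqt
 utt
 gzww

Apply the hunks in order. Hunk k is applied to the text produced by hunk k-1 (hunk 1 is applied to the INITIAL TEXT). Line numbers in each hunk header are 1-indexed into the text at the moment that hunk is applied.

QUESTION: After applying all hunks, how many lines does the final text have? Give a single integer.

Answer: 5

Derivation:
Hunk 1: at line 1 remove [wbi,amjq,pxv] add [dkfax,dwmt] -> 6 lines: mvoc puxkz dkfax dwmt tuwcy gzww
Hunk 2: at line 2 remove [dkfax,dwmt,tuwcy] add [llx,pmysn,utt] -> 6 lines: mvoc puxkz llx pmysn utt gzww
Hunk 3: at line 1 remove [llx,pmysn] add [bigt] -> 5 lines: mvoc puxkz bigt utt gzww
Hunk 4: at line 1 remove [puxkz,bigt] add [hqrw,vbn] -> 5 lines: mvoc hqrw vbn utt gzww
Hunk 5: at line 1 remove [vbn] add [vrcnv,nvz,buh] -> 7 lines: mvoc hqrw vrcnv nvz buh utt gzww
Hunk 6: at line 1 remove [vrcnv,nvz,buh] add [ejurv,hhtvi] -> 6 lines: mvoc hqrw ejurv hhtvi utt gzww
Hunk 7: at line 1 remove [ejurv,hhtvi] add [mtfqt] -> 5 lines: mvoc hqrw mtfqt utt gzww
Final line count: 5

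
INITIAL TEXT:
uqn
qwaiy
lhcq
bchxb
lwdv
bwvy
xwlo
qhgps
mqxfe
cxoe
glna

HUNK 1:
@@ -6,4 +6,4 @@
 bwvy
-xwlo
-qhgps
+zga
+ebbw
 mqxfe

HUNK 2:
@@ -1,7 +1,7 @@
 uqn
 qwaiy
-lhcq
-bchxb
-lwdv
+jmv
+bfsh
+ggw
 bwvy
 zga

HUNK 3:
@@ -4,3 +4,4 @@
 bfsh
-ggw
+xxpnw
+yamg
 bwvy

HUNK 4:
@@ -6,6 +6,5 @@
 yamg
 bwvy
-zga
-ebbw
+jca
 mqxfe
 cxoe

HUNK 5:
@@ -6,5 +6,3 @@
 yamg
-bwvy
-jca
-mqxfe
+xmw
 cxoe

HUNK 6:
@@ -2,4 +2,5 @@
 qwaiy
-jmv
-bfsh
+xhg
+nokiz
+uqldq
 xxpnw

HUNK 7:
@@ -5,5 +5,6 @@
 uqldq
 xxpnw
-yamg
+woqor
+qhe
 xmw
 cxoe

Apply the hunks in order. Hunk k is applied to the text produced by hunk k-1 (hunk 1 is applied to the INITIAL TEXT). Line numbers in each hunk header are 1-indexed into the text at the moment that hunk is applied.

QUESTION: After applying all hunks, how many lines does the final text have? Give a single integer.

Hunk 1: at line 6 remove [xwlo,qhgps] add [zga,ebbw] -> 11 lines: uqn qwaiy lhcq bchxb lwdv bwvy zga ebbw mqxfe cxoe glna
Hunk 2: at line 1 remove [lhcq,bchxb,lwdv] add [jmv,bfsh,ggw] -> 11 lines: uqn qwaiy jmv bfsh ggw bwvy zga ebbw mqxfe cxoe glna
Hunk 3: at line 4 remove [ggw] add [xxpnw,yamg] -> 12 lines: uqn qwaiy jmv bfsh xxpnw yamg bwvy zga ebbw mqxfe cxoe glna
Hunk 4: at line 6 remove [zga,ebbw] add [jca] -> 11 lines: uqn qwaiy jmv bfsh xxpnw yamg bwvy jca mqxfe cxoe glna
Hunk 5: at line 6 remove [bwvy,jca,mqxfe] add [xmw] -> 9 lines: uqn qwaiy jmv bfsh xxpnw yamg xmw cxoe glna
Hunk 6: at line 2 remove [jmv,bfsh] add [xhg,nokiz,uqldq] -> 10 lines: uqn qwaiy xhg nokiz uqldq xxpnw yamg xmw cxoe glna
Hunk 7: at line 5 remove [yamg] add [woqor,qhe] -> 11 lines: uqn qwaiy xhg nokiz uqldq xxpnw woqor qhe xmw cxoe glna
Final line count: 11

Answer: 11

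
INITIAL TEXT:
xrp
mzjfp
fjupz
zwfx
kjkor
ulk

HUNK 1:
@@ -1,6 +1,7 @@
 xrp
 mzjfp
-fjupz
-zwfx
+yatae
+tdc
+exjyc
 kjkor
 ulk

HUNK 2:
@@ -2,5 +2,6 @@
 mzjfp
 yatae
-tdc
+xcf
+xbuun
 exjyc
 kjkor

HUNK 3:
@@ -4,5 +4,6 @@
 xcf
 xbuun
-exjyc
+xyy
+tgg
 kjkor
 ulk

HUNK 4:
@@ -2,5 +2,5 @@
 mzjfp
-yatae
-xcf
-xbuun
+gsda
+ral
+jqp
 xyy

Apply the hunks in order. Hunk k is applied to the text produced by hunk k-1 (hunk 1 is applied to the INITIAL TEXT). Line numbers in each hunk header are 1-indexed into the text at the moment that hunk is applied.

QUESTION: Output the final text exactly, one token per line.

Answer: xrp
mzjfp
gsda
ral
jqp
xyy
tgg
kjkor
ulk

Derivation:
Hunk 1: at line 1 remove [fjupz,zwfx] add [yatae,tdc,exjyc] -> 7 lines: xrp mzjfp yatae tdc exjyc kjkor ulk
Hunk 2: at line 2 remove [tdc] add [xcf,xbuun] -> 8 lines: xrp mzjfp yatae xcf xbuun exjyc kjkor ulk
Hunk 3: at line 4 remove [exjyc] add [xyy,tgg] -> 9 lines: xrp mzjfp yatae xcf xbuun xyy tgg kjkor ulk
Hunk 4: at line 2 remove [yatae,xcf,xbuun] add [gsda,ral,jqp] -> 9 lines: xrp mzjfp gsda ral jqp xyy tgg kjkor ulk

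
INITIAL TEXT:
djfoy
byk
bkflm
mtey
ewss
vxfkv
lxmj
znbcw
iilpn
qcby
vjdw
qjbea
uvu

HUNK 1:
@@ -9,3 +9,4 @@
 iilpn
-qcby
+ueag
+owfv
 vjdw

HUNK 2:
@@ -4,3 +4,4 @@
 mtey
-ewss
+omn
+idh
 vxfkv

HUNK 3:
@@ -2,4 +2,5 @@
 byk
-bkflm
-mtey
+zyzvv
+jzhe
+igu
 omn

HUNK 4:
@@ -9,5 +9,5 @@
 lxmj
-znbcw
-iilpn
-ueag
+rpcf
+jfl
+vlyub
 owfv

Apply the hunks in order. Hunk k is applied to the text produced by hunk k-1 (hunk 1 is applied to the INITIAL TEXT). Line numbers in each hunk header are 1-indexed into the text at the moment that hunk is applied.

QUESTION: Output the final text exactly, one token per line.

Answer: djfoy
byk
zyzvv
jzhe
igu
omn
idh
vxfkv
lxmj
rpcf
jfl
vlyub
owfv
vjdw
qjbea
uvu

Derivation:
Hunk 1: at line 9 remove [qcby] add [ueag,owfv] -> 14 lines: djfoy byk bkflm mtey ewss vxfkv lxmj znbcw iilpn ueag owfv vjdw qjbea uvu
Hunk 2: at line 4 remove [ewss] add [omn,idh] -> 15 lines: djfoy byk bkflm mtey omn idh vxfkv lxmj znbcw iilpn ueag owfv vjdw qjbea uvu
Hunk 3: at line 2 remove [bkflm,mtey] add [zyzvv,jzhe,igu] -> 16 lines: djfoy byk zyzvv jzhe igu omn idh vxfkv lxmj znbcw iilpn ueag owfv vjdw qjbea uvu
Hunk 4: at line 9 remove [znbcw,iilpn,ueag] add [rpcf,jfl,vlyub] -> 16 lines: djfoy byk zyzvv jzhe igu omn idh vxfkv lxmj rpcf jfl vlyub owfv vjdw qjbea uvu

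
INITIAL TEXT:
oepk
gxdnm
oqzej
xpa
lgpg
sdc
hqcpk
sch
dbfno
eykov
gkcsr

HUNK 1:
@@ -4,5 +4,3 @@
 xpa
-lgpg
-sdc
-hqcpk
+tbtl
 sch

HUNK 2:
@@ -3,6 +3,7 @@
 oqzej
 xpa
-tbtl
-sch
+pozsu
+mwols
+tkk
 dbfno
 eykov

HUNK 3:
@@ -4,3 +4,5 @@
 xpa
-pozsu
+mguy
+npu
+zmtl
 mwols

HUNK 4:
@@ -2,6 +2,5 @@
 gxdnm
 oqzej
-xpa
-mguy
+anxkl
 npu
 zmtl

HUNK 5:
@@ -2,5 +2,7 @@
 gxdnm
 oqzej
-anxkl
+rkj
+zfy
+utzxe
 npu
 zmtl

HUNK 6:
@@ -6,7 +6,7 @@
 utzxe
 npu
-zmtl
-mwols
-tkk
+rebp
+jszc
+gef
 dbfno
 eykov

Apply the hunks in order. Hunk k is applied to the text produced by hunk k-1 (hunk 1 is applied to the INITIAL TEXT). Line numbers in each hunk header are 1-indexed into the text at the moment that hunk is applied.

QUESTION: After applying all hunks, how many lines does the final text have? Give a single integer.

Hunk 1: at line 4 remove [lgpg,sdc,hqcpk] add [tbtl] -> 9 lines: oepk gxdnm oqzej xpa tbtl sch dbfno eykov gkcsr
Hunk 2: at line 3 remove [tbtl,sch] add [pozsu,mwols,tkk] -> 10 lines: oepk gxdnm oqzej xpa pozsu mwols tkk dbfno eykov gkcsr
Hunk 3: at line 4 remove [pozsu] add [mguy,npu,zmtl] -> 12 lines: oepk gxdnm oqzej xpa mguy npu zmtl mwols tkk dbfno eykov gkcsr
Hunk 4: at line 2 remove [xpa,mguy] add [anxkl] -> 11 lines: oepk gxdnm oqzej anxkl npu zmtl mwols tkk dbfno eykov gkcsr
Hunk 5: at line 2 remove [anxkl] add [rkj,zfy,utzxe] -> 13 lines: oepk gxdnm oqzej rkj zfy utzxe npu zmtl mwols tkk dbfno eykov gkcsr
Hunk 6: at line 6 remove [zmtl,mwols,tkk] add [rebp,jszc,gef] -> 13 lines: oepk gxdnm oqzej rkj zfy utzxe npu rebp jszc gef dbfno eykov gkcsr
Final line count: 13

Answer: 13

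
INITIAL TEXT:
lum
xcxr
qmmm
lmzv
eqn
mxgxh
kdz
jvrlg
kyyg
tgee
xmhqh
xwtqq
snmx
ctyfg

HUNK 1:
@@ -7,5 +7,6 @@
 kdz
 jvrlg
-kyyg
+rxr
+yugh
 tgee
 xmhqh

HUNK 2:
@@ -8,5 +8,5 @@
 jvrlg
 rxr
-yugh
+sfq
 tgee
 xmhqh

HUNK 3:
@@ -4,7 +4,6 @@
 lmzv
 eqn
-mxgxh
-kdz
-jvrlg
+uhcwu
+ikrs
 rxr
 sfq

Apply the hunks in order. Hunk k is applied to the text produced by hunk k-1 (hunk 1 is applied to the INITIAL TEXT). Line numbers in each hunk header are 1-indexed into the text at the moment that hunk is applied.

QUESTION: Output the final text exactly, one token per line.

Hunk 1: at line 7 remove [kyyg] add [rxr,yugh] -> 15 lines: lum xcxr qmmm lmzv eqn mxgxh kdz jvrlg rxr yugh tgee xmhqh xwtqq snmx ctyfg
Hunk 2: at line 8 remove [yugh] add [sfq] -> 15 lines: lum xcxr qmmm lmzv eqn mxgxh kdz jvrlg rxr sfq tgee xmhqh xwtqq snmx ctyfg
Hunk 3: at line 4 remove [mxgxh,kdz,jvrlg] add [uhcwu,ikrs] -> 14 lines: lum xcxr qmmm lmzv eqn uhcwu ikrs rxr sfq tgee xmhqh xwtqq snmx ctyfg

Answer: lum
xcxr
qmmm
lmzv
eqn
uhcwu
ikrs
rxr
sfq
tgee
xmhqh
xwtqq
snmx
ctyfg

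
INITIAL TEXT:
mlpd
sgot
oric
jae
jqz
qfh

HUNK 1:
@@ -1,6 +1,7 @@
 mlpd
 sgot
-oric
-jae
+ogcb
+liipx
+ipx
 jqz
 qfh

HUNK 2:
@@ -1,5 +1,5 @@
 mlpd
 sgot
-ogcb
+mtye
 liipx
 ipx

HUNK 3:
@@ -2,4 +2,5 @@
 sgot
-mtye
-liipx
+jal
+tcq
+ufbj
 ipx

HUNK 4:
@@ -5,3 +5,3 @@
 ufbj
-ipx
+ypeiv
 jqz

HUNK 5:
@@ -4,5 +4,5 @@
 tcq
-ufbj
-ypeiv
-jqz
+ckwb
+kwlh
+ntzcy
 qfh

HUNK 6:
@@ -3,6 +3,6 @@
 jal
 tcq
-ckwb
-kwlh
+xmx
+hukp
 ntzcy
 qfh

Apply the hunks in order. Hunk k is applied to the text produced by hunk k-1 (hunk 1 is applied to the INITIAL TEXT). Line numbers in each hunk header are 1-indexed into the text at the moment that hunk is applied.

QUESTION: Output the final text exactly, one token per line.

Answer: mlpd
sgot
jal
tcq
xmx
hukp
ntzcy
qfh

Derivation:
Hunk 1: at line 1 remove [oric,jae] add [ogcb,liipx,ipx] -> 7 lines: mlpd sgot ogcb liipx ipx jqz qfh
Hunk 2: at line 1 remove [ogcb] add [mtye] -> 7 lines: mlpd sgot mtye liipx ipx jqz qfh
Hunk 3: at line 2 remove [mtye,liipx] add [jal,tcq,ufbj] -> 8 lines: mlpd sgot jal tcq ufbj ipx jqz qfh
Hunk 4: at line 5 remove [ipx] add [ypeiv] -> 8 lines: mlpd sgot jal tcq ufbj ypeiv jqz qfh
Hunk 5: at line 4 remove [ufbj,ypeiv,jqz] add [ckwb,kwlh,ntzcy] -> 8 lines: mlpd sgot jal tcq ckwb kwlh ntzcy qfh
Hunk 6: at line 3 remove [ckwb,kwlh] add [xmx,hukp] -> 8 lines: mlpd sgot jal tcq xmx hukp ntzcy qfh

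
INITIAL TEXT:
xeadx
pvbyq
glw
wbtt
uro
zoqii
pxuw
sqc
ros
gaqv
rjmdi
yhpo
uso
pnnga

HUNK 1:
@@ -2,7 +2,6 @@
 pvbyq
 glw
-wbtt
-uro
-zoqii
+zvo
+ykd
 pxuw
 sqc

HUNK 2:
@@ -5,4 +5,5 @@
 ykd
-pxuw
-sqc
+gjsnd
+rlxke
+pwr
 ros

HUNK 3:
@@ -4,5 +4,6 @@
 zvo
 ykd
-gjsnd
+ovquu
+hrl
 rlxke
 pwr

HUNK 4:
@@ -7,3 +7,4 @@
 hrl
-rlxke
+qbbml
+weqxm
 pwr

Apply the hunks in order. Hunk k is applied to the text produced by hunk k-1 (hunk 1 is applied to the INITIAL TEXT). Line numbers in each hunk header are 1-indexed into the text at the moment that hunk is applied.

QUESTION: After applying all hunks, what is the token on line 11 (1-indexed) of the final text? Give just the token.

Hunk 1: at line 2 remove [wbtt,uro,zoqii] add [zvo,ykd] -> 13 lines: xeadx pvbyq glw zvo ykd pxuw sqc ros gaqv rjmdi yhpo uso pnnga
Hunk 2: at line 5 remove [pxuw,sqc] add [gjsnd,rlxke,pwr] -> 14 lines: xeadx pvbyq glw zvo ykd gjsnd rlxke pwr ros gaqv rjmdi yhpo uso pnnga
Hunk 3: at line 4 remove [gjsnd] add [ovquu,hrl] -> 15 lines: xeadx pvbyq glw zvo ykd ovquu hrl rlxke pwr ros gaqv rjmdi yhpo uso pnnga
Hunk 4: at line 7 remove [rlxke] add [qbbml,weqxm] -> 16 lines: xeadx pvbyq glw zvo ykd ovquu hrl qbbml weqxm pwr ros gaqv rjmdi yhpo uso pnnga
Final line 11: ros

Answer: ros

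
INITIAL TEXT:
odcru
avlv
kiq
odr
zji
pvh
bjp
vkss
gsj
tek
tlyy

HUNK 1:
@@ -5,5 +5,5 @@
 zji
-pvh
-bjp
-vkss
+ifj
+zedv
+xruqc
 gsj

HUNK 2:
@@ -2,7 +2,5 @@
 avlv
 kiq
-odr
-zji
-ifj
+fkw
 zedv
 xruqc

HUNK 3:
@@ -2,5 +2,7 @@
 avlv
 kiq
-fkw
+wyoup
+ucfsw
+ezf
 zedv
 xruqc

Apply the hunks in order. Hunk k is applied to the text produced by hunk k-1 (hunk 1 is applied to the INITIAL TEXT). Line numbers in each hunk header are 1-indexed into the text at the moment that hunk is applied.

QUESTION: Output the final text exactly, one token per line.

Hunk 1: at line 5 remove [pvh,bjp,vkss] add [ifj,zedv,xruqc] -> 11 lines: odcru avlv kiq odr zji ifj zedv xruqc gsj tek tlyy
Hunk 2: at line 2 remove [odr,zji,ifj] add [fkw] -> 9 lines: odcru avlv kiq fkw zedv xruqc gsj tek tlyy
Hunk 3: at line 2 remove [fkw] add [wyoup,ucfsw,ezf] -> 11 lines: odcru avlv kiq wyoup ucfsw ezf zedv xruqc gsj tek tlyy

Answer: odcru
avlv
kiq
wyoup
ucfsw
ezf
zedv
xruqc
gsj
tek
tlyy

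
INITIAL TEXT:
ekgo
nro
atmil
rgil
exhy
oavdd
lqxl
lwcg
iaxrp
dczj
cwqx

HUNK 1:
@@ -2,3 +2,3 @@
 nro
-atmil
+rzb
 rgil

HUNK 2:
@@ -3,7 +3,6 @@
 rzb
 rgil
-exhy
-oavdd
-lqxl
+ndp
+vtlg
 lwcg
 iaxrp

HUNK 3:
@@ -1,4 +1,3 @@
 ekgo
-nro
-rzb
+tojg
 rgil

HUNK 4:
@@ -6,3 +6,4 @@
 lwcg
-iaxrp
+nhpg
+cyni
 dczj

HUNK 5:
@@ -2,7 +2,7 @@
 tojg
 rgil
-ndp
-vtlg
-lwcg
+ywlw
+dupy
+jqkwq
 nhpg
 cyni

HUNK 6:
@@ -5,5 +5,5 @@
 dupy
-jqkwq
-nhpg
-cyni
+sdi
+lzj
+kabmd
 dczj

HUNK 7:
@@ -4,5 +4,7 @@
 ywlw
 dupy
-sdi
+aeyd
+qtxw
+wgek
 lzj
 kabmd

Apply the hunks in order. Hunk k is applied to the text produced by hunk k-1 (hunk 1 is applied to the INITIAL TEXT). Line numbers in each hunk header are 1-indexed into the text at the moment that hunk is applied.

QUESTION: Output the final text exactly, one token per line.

Hunk 1: at line 2 remove [atmil] add [rzb] -> 11 lines: ekgo nro rzb rgil exhy oavdd lqxl lwcg iaxrp dczj cwqx
Hunk 2: at line 3 remove [exhy,oavdd,lqxl] add [ndp,vtlg] -> 10 lines: ekgo nro rzb rgil ndp vtlg lwcg iaxrp dczj cwqx
Hunk 3: at line 1 remove [nro,rzb] add [tojg] -> 9 lines: ekgo tojg rgil ndp vtlg lwcg iaxrp dczj cwqx
Hunk 4: at line 6 remove [iaxrp] add [nhpg,cyni] -> 10 lines: ekgo tojg rgil ndp vtlg lwcg nhpg cyni dczj cwqx
Hunk 5: at line 2 remove [ndp,vtlg,lwcg] add [ywlw,dupy,jqkwq] -> 10 lines: ekgo tojg rgil ywlw dupy jqkwq nhpg cyni dczj cwqx
Hunk 6: at line 5 remove [jqkwq,nhpg,cyni] add [sdi,lzj,kabmd] -> 10 lines: ekgo tojg rgil ywlw dupy sdi lzj kabmd dczj cwqx
Hunk 7: at line 4 remove [sdi] add [aeyd,qtxw,wgek] -> 12 lines: ekgo tojg rgil ywlw dupy aeyd qtxw wgek lzj kabmd dczj cwqx

Answer: ekgo
tojg
rgil
ywlw
dupy
aeyd
qtxw
wgek
lzj
kabmd
dczj
cwqx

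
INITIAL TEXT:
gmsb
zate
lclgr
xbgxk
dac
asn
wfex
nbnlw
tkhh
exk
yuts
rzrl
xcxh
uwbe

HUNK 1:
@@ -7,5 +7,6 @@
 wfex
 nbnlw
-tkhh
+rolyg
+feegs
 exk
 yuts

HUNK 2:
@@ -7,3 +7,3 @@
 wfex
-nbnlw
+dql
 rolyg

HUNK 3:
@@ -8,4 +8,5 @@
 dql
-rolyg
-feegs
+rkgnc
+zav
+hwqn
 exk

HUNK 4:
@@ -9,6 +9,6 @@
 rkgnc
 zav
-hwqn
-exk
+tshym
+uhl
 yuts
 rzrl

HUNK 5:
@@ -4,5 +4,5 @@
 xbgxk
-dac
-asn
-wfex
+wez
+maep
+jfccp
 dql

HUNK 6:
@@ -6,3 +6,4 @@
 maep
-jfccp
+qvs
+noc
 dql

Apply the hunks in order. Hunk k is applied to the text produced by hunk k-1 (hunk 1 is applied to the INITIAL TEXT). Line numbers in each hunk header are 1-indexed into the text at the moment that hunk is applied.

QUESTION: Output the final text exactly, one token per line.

Hunk 1: at line 7 remove [tkhh] add [rolyg,feegs] -> 15 lines: gmsb zate lclgr xbgxk dac asn wfex nbnlw rolyg feegs exk yuts rzrl xcxh uwbe
Hunk 2: at line 7 remove [nbnlw] add [dql] -> 15 lines: gmsb zate lclgr xbgxk dac asn wfex dql rolyg feegs exk yuts rzrl xcxh uwbe
Hunk 3: at line 8 remove [rolyg,feegs] add [rkgnc,zav,hwqn] -> 16 lines: gmsb zate lclgr xbgxk dac asn wfex dql rkgnc zav hwqn exk yuts rzrl xcxh uwbe
Hunk 4: at line 9 remove [hwqn,exk] add [tshym,uhl] -> 16 lines: gmsb zate lclgr xbgxk dac asn wfex dql rkgnc zav tshym uhl yuts rzrl xcxh uwbe
Hunk 5: at line 4 remove [dac,asn,wfex] add [wez,maep,jfccp] -> 16 lines: gmsb zate lclgr xbgxk wez maep jfccp dql rkgnc zav tshym uhl yuts rzrl xcxh uwbe
Hunk 6: at line 6 remove [jfccp] add [qvs,noc] -> 17 lines: gmsb zate lclgr xbgxk wez maep qvs noc dql rkgnc zav tshym uhl yuts rzrl xcxh uwbe

Answer: gmsb
zate
lclgr
xbgxk
wez
maep
qvs
noc
dql
rkgnc
zav
tshym
uhl
yuts
rzrl
xcxh
uwbe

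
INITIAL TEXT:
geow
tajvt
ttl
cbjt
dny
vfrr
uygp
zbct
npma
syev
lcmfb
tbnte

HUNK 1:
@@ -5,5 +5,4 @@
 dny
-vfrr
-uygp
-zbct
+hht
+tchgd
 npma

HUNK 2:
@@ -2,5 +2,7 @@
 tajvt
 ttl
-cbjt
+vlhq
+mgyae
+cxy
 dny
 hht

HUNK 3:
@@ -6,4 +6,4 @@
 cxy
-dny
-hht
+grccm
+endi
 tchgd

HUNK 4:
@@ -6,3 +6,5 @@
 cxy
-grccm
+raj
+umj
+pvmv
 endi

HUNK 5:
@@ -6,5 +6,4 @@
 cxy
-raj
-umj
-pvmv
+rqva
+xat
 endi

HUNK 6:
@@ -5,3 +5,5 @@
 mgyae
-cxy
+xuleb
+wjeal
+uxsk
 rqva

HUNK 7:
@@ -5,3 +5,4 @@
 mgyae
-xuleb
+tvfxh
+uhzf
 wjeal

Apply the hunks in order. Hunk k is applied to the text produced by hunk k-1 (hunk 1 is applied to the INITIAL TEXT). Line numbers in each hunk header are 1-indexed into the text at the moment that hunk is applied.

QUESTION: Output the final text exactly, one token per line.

Answer: geow
tajvt
ttl
vlhq
mgyae
tvfxh
uhzf
wjeal
uxsk
rqva
xat
endi
tchgd
npma
syev
lcmfb
tbnte

Derivation:
Hunk 1: at line 5 remove [vfrr,uygp,zbct] add [hht,tchgd] -> 11 lines: geow tajvt ttl cbjt dny hht tchgd npma syev lcmfb tbnte
Hunk 2: at line 2 remove [cbjt] add [vlhq,mgyae,cxy] -> 13 lines: geow tajvt ttl vlhq mgyae cxy dny hht tchgd npma syev lcmfb tbnte
Hunk 3: at line 6 remove [dny,hht] add [grccm,endi] -> 13 lines: geow tajvt ttl vlhq mgyae cxy grccm endi tchgd npma syev lcmfb tbnte
Hunk 4: at line 6 remove [grccm] add [raj,umj,pvmv] -> 15 lines: geow tajvt ttl vlhq mgyae cxy raj umj pvmv endi tchgd npma syev lcmfb tbnte
Hunk 5: at line 6 remove [raj,umj,pvmv] add [rqva,xat] -> 14 lines: geow tajvt ttl vlhq mgyae cxy rqva xat endi tchgd npma syev lcmfb tbnte
Hunk 6: at line 5 remove [cxy] add [xuleb,wjeal,uxsk] -> 16 lines: geow tajvt ttl vlhq mgyae xuleb wjeal uxsk rqva xat endi tchgd npma syev lcmfb tbnte
Hunk 7: at line 5 remove [xuleb] add [tvfxh,uhzf] -> 17 lines: geow tajvt ttl vlhq mgyae tvfxh uhzf wjeal uxsk rqva xat endi tchgd npma syev lcmfb tbnte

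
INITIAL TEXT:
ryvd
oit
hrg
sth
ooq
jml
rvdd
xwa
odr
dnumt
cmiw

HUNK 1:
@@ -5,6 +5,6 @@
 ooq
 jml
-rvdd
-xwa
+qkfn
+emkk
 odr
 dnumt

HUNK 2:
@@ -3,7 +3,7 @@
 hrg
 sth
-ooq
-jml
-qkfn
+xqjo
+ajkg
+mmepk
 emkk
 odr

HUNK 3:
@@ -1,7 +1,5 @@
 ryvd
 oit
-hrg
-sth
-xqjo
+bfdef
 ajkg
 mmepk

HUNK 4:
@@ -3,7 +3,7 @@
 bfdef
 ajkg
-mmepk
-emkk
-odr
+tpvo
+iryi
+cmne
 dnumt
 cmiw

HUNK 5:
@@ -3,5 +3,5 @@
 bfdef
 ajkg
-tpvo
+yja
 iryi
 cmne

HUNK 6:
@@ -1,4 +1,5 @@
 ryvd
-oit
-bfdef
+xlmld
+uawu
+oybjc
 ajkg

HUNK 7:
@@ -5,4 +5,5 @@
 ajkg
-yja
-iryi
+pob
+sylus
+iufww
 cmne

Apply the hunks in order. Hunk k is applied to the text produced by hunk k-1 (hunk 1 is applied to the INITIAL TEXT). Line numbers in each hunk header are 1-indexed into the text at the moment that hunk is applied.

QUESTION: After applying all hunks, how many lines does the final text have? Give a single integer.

Hunk 1: at line 5 remove [rvdd,xwa] add [qkfn,emkk] -> 11 lines: ryvd oit hrg sth ooq jml qkfn emkk odr dnumt cmiw
Hunk 2: at line 3 remove [ooq,jml,qkfn] add [xqjo,ajkg,mmepk] -> 11 lines: ryvd oit hrg sth xqjo ajkg mmepk emkk odr dnumt cmiw
Hunk 3: at line 1 remove [hrg,sth,xqjo] add [bfdef] -> 9 lines: ryvd oit bfdef ajkg mmepk emkk odr dnumt cmiw
Hunk 4: at line 3 remove [mmepk,emkk,odr] add [tpvo,iryi,cmne] -> 9 lines: ryvd oit bfdef ajkg tpvo iryi cmne dnumt cmiw
Hunk 5: at line 3 remove [tpvo] add [yja] -> 9 lines: ryvd oit bfdef ajkg yja iryi cmne dnumt cmiw
Hunk 6: at line 1 remove [oit,bfdef] add [xlmld,uawu,oybjc] -> 10 lines: ryvd xlmld uawu oybjc ajkg yja iryi cmne dnumt cmiw
Hunk 7: at line 5 remove [yja,iryi] add [pob,sylus,iufww] -> 11 lines: ryvd xlmld uawu oybjc ajkg pob sylus iufww cmne dnumt cmiw
Final line count: 11

Answer: 11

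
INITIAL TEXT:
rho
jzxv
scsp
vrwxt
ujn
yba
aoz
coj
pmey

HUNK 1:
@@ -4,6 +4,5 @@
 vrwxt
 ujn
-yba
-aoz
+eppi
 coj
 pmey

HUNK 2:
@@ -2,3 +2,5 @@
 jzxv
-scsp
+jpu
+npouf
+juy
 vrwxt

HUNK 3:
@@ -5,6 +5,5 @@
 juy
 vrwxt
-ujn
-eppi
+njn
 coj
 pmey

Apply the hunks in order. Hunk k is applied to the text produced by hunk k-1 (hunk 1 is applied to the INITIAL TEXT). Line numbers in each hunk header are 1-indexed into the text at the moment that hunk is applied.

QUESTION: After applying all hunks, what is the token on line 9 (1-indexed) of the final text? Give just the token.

Answer: pmey

Derivation:
Hunk 1: at line 4 remove [yba,aoz] add [eppi] -> 8 lines: rho jzxv scsp vrwxt ujn eppi coj pmey
Hunk 2: at line 2 remove [scsp] add [jpu,npouf,juy] -> 10 lines: rho jzxv jpu npouf juy vrwxt ujn eppi coj pmey
Hunk 3: at line 5 remove [ujn,eppi] add [njn] -> 9 lines: rho jzxv jpu npouf juy vrwxt njn coj pmey
Final line 9: pmey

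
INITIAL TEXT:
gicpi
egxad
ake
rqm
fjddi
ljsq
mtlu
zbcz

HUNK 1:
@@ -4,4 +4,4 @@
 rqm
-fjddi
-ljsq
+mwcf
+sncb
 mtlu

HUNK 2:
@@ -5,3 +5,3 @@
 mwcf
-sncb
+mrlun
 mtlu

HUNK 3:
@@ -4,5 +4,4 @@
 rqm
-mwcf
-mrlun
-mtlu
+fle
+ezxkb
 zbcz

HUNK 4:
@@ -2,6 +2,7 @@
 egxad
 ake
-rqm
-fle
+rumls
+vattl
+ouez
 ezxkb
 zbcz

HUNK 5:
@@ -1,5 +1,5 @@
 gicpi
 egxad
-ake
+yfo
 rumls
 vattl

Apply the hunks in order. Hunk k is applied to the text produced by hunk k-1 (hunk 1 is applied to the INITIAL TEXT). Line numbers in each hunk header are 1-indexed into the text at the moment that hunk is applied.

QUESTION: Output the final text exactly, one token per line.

Hunk 1: at line 4 remove [fjddi,ljsq] add [mwcf,sncb] -> 8 lines: gicpi egxad ake rqm mwcf sncb mtlu zbcz
Hunk 2: at line 5 remove [sncb] add [mrlun] -> 8 lines: gicpi egxad ake rqm mwcf mrlun mtlu zbcz
Hunk 3: at line 4 remove [mwcf,mrlun,mtlu] add [fle,ezxkb] -> 7 lines: gicpi egxad ake rqm fle ezxkb zbcz
Hunk 4: at line 2 remove [rqm,fle] add [rumls,vattl,ouez] -> 8 lines: gicpi egxad ake rumls vattl ouez ezxkb zbcz
Hunk 5: at line 1 remove [ake] add [yfo] -> 8 lines: gicpi egxad yfo rumls vattl ouez ezxkb zbcz

Answer: gicpi
egxad
yfo
rumls
vattl
ouez
ezxkb
zbcz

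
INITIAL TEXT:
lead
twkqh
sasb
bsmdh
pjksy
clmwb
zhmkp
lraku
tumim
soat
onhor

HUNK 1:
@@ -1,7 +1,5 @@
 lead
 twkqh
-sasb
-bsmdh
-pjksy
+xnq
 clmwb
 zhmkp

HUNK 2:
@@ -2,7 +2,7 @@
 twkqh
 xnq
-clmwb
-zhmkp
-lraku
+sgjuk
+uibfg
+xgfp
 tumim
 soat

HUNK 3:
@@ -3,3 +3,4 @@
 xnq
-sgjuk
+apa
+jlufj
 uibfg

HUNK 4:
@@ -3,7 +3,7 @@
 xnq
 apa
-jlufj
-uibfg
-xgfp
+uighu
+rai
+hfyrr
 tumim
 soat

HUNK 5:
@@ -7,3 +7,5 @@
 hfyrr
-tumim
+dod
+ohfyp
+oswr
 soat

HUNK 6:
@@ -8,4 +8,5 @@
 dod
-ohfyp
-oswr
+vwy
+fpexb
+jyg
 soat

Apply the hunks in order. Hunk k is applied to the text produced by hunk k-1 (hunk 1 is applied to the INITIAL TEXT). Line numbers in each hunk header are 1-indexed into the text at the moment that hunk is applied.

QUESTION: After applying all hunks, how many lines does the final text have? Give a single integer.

Hunk 1: at line 1 remove [sasb,bsmdh,pjksy] add [xnq] -> 9 lines: lead twkqh xnq clmwb zhmkp lraku tumim soat onhor
Hunk 2: at line 2 remove [clmwb,zhmkp,lraku] add [sgjuk,uibfg,xgfp] -> 9 lines: lead twkqh xnq sgjuk uibfg xgfp tumim soat onhor
Hunk 3: at line 3 remove [sgjuk] add [apa,jlufj] -> 10 lines: lead twkqh xnq apa jlufj uibfg xgfp tumim soat onhor
Hunk 4: at line 3 remove [jlufj,uibfg,xgfp] add [uighu,rai,hfyrr] -> 10 lines: lead twkqh xnq apa uighu rai hfyrr tumim soat onhor
Hunk 5: at line 7 remove [tumim] add [dod,ohfyp,oswr] -> 12 lines: lead twkqh xnq apa uighu rai hfyrr dod ohfyp oswr soat onhor
Hunk 6: at line 8 remove [ohfyp,oswr] add [vwy,fpexb,jyg] -> 13 lines: lead twkqh xnq apa uighu rai hfyrr dod vwy fpexb jyg soat onhor
Final line count: 13

Answer: 13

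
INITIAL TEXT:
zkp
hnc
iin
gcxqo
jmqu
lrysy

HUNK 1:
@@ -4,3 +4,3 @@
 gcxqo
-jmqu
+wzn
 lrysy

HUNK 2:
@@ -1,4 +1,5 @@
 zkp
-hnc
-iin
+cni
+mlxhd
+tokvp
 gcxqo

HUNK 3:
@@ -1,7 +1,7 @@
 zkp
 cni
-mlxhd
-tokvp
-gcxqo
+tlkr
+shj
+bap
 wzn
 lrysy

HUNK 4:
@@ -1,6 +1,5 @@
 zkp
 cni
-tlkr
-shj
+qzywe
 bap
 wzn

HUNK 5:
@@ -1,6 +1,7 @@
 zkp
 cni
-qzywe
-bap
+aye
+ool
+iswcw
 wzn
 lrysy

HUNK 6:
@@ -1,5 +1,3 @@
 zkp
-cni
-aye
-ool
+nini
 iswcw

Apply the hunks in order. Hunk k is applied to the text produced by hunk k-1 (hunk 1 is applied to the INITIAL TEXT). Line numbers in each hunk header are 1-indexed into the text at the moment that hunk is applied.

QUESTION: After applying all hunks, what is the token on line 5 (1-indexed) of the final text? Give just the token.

Hunk 1: at line 4 remove [jmqu] add [wzn] -> 6 lines: zkp hnc iin gcxqo wzn lrysy
Hunk 2: at line 1 remove [hnc,iin] add [cni,mlxhd,tokvp] -> 7 lines: zkp cni mlxhd tokvp gcxqo wzn lrysy
Hunk 3: at line 1 remove [mlxhd,tokvp,gcxqo] add [tlkr,shj,bap] -> 7 lines: zkp cni tlkr shj bap wzn lrysy
Hunk 4: at line 1 remove [tlkr,shj] add [qzywe] -> 6 lines: zkp cni qzywe bap wzn lrysy
Hunk 5: at line 1 remove [qzywe,bap] add [aye,ool,iswcw] -> 7 lines: zkp cni aye ool iswcw wzn lrysy
Hunk 6: at line 1 remove [cni,aye,ool] add [nini] -> 5 lines: zkp nini iswcw wzn lrysy
Final line 5: lrysy

Answer: lrysy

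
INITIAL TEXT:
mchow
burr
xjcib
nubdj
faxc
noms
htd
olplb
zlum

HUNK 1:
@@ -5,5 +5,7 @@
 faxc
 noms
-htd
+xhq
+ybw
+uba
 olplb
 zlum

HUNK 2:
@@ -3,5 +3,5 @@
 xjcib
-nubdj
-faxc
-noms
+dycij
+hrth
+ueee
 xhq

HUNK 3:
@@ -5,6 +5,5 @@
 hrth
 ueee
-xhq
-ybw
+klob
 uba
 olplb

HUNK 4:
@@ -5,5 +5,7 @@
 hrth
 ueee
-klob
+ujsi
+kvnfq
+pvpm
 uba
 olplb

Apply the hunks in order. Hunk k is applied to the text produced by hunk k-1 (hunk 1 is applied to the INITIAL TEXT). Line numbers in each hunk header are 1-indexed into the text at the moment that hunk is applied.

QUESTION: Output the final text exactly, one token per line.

Hunk 1: at line 5 remove [htd] add [xhq,ybw,uba] -> 11 lines: mchow burr xjcib nubdj faxc noms xhq ybw uba olplb zlum
Hunk 2: at line 3 remove [nubdj,faxc,noms] add [dycij,hrth,ueee] -> 11 lines: mchow burr xjcib dycij hrth ueee xhq ybw uba olplb zlum
Hunk 3: at line 5 remove [xhq,ybw] add [klob] -> 10 lines: mchow burr xjcib dycij hrth ueee klob uba olplb zlum
Hunk 4: at line 5 remove [klob] add [ujsi,kvnfq,pvpm] -> 12 lines: mchow burr xjcib dycij hrth ueee ujsi kvnfq pvpm uba olplb zlum

Answer: mchow
burr
xjcib
dycij
hrth
ueee
ujsi
kvnfq
pvpm
uba
olplb
zlum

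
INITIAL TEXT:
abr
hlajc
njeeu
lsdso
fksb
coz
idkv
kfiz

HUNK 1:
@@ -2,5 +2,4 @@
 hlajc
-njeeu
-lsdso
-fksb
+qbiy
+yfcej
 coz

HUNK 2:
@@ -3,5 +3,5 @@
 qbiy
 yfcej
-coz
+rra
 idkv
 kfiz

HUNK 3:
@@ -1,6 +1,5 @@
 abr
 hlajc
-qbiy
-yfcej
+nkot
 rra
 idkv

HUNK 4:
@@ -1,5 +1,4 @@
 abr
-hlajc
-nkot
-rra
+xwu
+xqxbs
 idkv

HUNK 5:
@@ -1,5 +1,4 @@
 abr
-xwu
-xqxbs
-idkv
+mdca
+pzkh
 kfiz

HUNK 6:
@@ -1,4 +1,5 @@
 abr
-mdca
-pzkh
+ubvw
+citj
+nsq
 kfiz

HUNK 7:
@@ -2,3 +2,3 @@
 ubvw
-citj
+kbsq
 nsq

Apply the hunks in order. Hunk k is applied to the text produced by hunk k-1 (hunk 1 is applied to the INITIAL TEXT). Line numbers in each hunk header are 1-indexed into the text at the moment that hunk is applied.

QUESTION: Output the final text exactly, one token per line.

Hunk 1: at line 2 remove [njeeu,lsdso,fksb] add [qbiy,yfcej] -> 7 lines: abr hlajc qbiy yfcej coz idkv kfiz
Hunk 2: at line 3 remove [coz] add [rra] -> 7 lines: abr hlajc qbiy yfcej rra idkv kfiz
Hunk 3: at line 1 remove [qbiy,yfcej] add [nkot] -> 6 lines: abr hlajc nkot rra idkv kfiz
Hunk 4: at line 1 remove [hlajc,nkot,rra] add [xwu,xqxbs] -> 5 lines: abr xwu xqxbs idkv kfiz
Hunk 5: at line 1 remove [xwu,xqxbs,idkv] add [mdca,pzkh] -> 4 lines: abr mdca pzkh kfiz
Hunk 6: at line 1 remove [mdca,pzkh] add [ubvw,citj,nsq] -> 5 lines: abr ubvw citj nsq kfiz
Hunk 7: at line 2 remove [citj] add [kbsq] -> 5 lines: abr ubvw kbsq nsq kfiz

Answer: abr
ubvw
kbsq
nsq
kfiz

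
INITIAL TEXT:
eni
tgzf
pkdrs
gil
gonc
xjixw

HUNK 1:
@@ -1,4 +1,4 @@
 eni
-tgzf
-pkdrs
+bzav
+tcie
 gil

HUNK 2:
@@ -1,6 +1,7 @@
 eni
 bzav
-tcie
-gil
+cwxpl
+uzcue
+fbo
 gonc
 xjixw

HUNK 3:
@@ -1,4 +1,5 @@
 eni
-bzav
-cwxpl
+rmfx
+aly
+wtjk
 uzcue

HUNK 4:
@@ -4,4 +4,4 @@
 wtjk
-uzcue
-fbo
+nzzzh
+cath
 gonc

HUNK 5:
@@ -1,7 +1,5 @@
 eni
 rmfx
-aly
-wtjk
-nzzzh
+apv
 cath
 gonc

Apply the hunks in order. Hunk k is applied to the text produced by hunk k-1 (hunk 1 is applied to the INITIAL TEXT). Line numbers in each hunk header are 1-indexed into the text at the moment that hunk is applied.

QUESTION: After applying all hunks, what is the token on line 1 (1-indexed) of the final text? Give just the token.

Hunk 1: at line 1 remove [tgzf,pkdrs] add [bzav,tcie] -> 6 lines: eni bzav tcie gil gonc xjixw
Hunk 2: at line 1 remove [tcie,gil] add [cwxpl,uzcue,fbo] -> 7 lines: eni bzav cwxpl uzcue fbo gonc xjixw
Hunk 3: at line 1 remove [bzav,cwxpl] add [rmfx,aly,wtjk] -> 8 lines: eni rmfx aly wtjk uzcue fbo gonc xjixw
Hunk 4: at line 4 remove [uzcue,fbo] add [nzzzh,cath] -> 8 lines: eni rmfx aly wtjk nzzzh cath gonc xjixw
Hunk 5: at line 1 remove [aly,wtjk,nzzzh] add [apv] -> 6 lines: eni rmfx apv cath gonc xjixw
Final line 1: eni

Answer: eni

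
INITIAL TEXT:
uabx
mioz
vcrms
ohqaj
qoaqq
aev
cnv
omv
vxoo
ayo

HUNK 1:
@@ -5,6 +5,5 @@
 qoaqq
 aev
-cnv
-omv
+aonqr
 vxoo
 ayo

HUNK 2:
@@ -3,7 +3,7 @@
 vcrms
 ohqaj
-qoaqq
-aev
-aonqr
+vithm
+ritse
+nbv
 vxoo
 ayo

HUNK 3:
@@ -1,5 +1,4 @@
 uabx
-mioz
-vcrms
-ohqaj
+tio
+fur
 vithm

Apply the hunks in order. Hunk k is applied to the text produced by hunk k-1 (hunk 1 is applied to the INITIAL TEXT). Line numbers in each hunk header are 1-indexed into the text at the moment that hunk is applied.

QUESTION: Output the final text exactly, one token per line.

Answer: uabx
tio
fur
vithm
ritse
nbv
vxoo
ayo

Derivation:
Hunk 1: at line 5 remove [cnv,omv] add [aonqr] -> 9 lines: uabx mioz vcrms ohqaj qoaqq aev aonqr vxoo ayo
Hunk 2: at line 3 remove [qoaqq,aev,aonqr] add [vithm,ritse,nbv] -> 9 lines: uabx mioz vcrms ohqaj vithm ritse nbv vxoo ayo
Hunk 3: at line 1 remove [mioz,vcrms,ohqaj] add [tio,fur] -> 8 lines: uabx tio fur vithm ritse nbv vxoo ayo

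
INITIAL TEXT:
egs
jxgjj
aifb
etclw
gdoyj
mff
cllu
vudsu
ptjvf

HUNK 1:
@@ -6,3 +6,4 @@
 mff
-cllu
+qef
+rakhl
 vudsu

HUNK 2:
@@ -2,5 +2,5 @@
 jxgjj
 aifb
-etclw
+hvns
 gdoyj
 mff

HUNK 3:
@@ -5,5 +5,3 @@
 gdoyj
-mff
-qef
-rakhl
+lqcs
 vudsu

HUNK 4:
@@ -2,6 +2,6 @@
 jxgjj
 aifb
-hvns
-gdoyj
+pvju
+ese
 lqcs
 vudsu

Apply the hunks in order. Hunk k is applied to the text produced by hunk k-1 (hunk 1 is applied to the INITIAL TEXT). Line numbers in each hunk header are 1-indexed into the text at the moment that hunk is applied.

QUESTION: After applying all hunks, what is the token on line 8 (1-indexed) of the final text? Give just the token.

Answer: ptjvf

Derivation:
Hunk 1: at line 6 remove [cllu] add [qef,rakhl] -> 10 lines: egs jxgjj aifb etclw gdoyj mff qef rakhl vudsu ptjvf
Hunk 2: at line 2 remove [etclw] add [hvns] -> 10 lines: egs jxgjj aifb hvns gdoyj mff qef rakhl vudsu ptjvf
Hunk 3: at line 5 remove [mff,qef,rakhl] add [lqcs] -> 8 lines: egs jxgjj aifb hvns gdoyj lqcs vudsu ptjvf
Hunk 4: at line 2 remove [hvns,gdoyj] add [pvju,ese] -> 8 lines: egs jxgjj aifb pvju ese lqcs vudsu ptjvf
Final line 8: ptjvf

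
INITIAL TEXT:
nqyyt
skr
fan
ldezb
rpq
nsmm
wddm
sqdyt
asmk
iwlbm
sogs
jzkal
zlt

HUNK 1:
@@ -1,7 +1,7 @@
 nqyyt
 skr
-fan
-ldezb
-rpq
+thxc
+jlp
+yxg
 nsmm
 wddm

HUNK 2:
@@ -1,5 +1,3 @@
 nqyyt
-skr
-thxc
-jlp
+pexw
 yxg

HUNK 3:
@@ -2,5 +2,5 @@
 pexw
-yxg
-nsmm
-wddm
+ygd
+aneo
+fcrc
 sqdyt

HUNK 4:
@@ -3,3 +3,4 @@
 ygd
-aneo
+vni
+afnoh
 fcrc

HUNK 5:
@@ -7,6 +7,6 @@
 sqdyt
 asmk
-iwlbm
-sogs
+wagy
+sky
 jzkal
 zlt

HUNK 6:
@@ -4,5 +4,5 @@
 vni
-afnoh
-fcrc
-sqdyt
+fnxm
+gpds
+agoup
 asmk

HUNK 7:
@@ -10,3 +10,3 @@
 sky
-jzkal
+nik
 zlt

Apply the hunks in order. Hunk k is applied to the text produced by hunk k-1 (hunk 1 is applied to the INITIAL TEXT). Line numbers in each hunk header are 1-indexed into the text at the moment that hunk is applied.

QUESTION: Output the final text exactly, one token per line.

Answer: nqyyt
pexw
ygd
vni
fnxm
gpds
agoup
asmk
wagy
sky
nik
zlt

Derivation:
Hunk 1: at line 1 remove [fan,ldezb,rpq] add [thxc,jlp,yxg] -> 13 lines: nqyyt skr thxc jlp yxg nsmm wddm sqdyt asmk iwlbm sogs jzkal zlt
Hunk 2: at line 1 remove [skr,thxc,jlp] add [pexw] -> 11 lines: nqyyt pexw yxg nsmm wddm sqdyt asmk iwlbm sogs jzkal zlt
Hunk 3: at line 2 remove [yxg,nsmm,wddm] add [ygd,aneo,fcrc] -> 11 lines: nqyyt pexw ygd aneo fcrc sqdyt asmk iwlbm sogs jzkal zlt
Hunk 4: at line 3 remove [aneo] add [vni,afnoh] -> 12 lines: nqyyt pexw ygd vni afnoh fcrc sqdyt asmk iwlbm sogs jzkal zlt
Hunk 5: at line 7 remove [iwlbm,sogs] add [wagy,sky] -> 12 lines: nqyyt pexw ygd vni afnoh fcrc sqdyt asmk wagy sky jzkal zlt
Hunk 6: at line 4 remove [afnoh,fcrc,sqdyt] add [fnxm,gpds,agoup] -> 12 lines: nqyyt pexw ygd vni fnxm gpds agoup asmk wagy sky jzkal zlt
Hunk 7: at line 10 remove [jzkal] add [nik] -> 12 lines: nqyyt pexw ygd vni fnxm gpds agoup asmk wagy sky nik zlt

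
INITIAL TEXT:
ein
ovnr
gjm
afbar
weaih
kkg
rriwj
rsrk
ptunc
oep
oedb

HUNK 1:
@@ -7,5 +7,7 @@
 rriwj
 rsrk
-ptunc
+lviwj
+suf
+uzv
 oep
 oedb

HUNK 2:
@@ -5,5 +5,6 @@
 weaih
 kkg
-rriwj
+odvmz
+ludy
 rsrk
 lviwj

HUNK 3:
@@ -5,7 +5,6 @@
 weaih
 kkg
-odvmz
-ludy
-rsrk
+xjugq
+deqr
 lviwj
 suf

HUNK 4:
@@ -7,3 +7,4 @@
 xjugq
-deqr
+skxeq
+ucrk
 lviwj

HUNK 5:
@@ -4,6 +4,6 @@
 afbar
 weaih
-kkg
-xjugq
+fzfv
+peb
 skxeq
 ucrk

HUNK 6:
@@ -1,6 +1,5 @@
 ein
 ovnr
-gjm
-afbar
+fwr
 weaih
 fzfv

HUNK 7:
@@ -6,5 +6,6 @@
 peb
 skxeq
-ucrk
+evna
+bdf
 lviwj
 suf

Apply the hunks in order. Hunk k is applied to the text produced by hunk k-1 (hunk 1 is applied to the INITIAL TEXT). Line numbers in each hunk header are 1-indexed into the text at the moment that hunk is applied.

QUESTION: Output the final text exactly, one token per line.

Answer: ein
ovnr
fwr
weaih
fzfv
peb
skxeq
evna
bdf
lviwj
suf
uzv
oep
oedb

Derivation:
Hunk 1: at line 7 remove [ptunc] add [lviwj,suf,uzv] -> 13 lines: ein ovnr gjm afbar weaih kkg rriwj rsrk lviwj suf uzv oep oedb
Hunk 2: at line 5 remove [rriwj] add [odvmz,ludy] -> 14 lines: ein ovnr gjm afbar weaih kkg odvmz ludy rsrk lviwj suf uzv oep oedb
Hunk 3: at line 5 remove [odvmz,ludy,rsrk] add [xjugq,deqr] -> 13 lines: ein ovnr gjm afbar weaih kkg xjugq deqr lviwj suf uzv oep oedb
Hunk 4: at line 7 remove [deqr] add [skxeq,ucrk] -> 14 lines: ein ovnr gjm afbar weaih kkg xjugq skxeq ucrk lviwj suf uzv oep oedb
Hunk 5: at line 4 remove [kkg,xjugq] add [fzfv,peb] -> 14 lines: ein ovnr gjm afbar weaih fzfv peb skxeq ucrk lviwj suf uzv oep oedb
Hunk 6: at line 1 remove [gjm,afbar] add [fwr] -> 13 lines: ein ovnr fwr weaih fzfv peb skxeq ucrk lviwj suf uzv oep oedb
Hunk 7: at line 6 remove [ucrk] add [evna,bdf] -> 14 lines: ein ovnr fwr weaih fzfv peb skxeq evna bdf lviwj suf uzv oep oedb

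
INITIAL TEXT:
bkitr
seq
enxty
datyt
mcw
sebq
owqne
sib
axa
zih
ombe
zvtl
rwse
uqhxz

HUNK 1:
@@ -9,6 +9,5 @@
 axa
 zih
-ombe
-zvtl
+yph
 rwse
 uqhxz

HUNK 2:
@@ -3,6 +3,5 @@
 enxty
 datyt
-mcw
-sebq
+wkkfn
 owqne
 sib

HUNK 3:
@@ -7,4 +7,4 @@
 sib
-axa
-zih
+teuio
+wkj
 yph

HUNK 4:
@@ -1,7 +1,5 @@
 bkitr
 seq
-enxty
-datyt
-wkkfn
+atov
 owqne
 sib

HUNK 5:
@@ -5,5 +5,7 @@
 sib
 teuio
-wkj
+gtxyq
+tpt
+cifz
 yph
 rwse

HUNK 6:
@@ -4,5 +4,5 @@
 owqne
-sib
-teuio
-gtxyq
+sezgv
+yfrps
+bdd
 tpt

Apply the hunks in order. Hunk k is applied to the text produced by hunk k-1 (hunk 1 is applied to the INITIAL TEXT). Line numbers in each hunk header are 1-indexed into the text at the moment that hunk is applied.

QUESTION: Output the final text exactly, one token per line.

Hunk 1: at line 9 remove [ombe,zvtl] add [yph] -> 13 lines: bkitr seq enxty datyt mcw sebq owqne sib axa zih yph rwse uqhxz
Hunk 2: at line 3 remove [mcw,sebq] add [wkkfn] -> 12 lines: bkitr seq enxty datyt wkkfn owqne sib axa zih yph rwse uqhxz
Hunk 3: at line 7 remove [axa,zih] add [teuio,wkj] -> 12 lines: bkitr seq enxty datyt wkkfn owqne sib teuio wkj yph rwse uqhxz
Hunk 4: at line 1 remove [enxty,datyt,wkkfn] add [atov] -> 10 lines: bkitr seq atov owqne sib teuio wkj yph rwse uqhxz
Hunk 5: at line 5 remove [wkj] add [gtxyq,tpt,cifz] -> 12 lines: bkitr seq atov owqne sib teuio gtxyq tpt cifz yph rwse uqhxz
Hunk 6: at line 4 remove [sib,teuio,gtxyq] add [sezgv,yfrps,bdd] -> 12 lines: bkitr seq atov owqne sezgv yfrps bdd tpt cifz yph rwse uqhxz

Answer: bkitr
seq
atov
owqne
sezgv
yfrps
bdd
tpt
cifz
yph
rwse
uqhxz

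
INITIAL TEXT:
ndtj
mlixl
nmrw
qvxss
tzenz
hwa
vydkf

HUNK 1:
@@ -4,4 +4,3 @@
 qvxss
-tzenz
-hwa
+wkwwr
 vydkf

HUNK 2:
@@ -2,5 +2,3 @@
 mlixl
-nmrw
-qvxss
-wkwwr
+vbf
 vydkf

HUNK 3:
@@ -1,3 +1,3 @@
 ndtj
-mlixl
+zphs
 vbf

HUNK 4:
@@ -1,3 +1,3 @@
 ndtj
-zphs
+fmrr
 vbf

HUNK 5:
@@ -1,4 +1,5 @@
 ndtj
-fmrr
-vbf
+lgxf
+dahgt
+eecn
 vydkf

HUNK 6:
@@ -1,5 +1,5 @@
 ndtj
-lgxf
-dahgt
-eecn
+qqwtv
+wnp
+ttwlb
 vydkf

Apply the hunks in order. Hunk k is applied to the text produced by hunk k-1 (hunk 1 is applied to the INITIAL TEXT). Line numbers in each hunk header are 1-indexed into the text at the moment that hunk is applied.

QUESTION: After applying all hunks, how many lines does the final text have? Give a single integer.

Answer: 5

Derivation:
Hunk 1: at line 4 remove [tzenz,hwa] add [wkwwr] -> 6 lines: ndtj mlixl nmrw qvxss wkwwr vydkf
Hunk 2: at line 2 remove [nmrw,qvxss,wkwwr] add [vbf] -> 4 lines: ndtj mlixl vbf vydkf
Hunk 3: at line 1 remove [mlixl] add [zphs] -> 4 lines: ndtj zphs vbf vydkf
Hunk 4: at line 1 remove [zphs] add [fmrr] -> 4 lines: ndtj fmrr vbf vydkf
Hunk 5: at line 1 remove [fmrr,vbf] add [lgxf,dahgt,eecn] -> 5 lines: ndtj lgxf dahgt eecn vydkf
Hunk 6: at line 1 remove [lgxf,dahgt,eecn] add [qqwtv,wnp,ttwlb] -> 5 lines: ndtj qqwtv wnp ttwlb vydkf
Final line count: 5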